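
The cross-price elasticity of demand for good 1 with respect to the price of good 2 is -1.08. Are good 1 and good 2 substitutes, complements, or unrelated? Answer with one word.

ε = -1.08 < 0, so a higher price of good 2 lowers demand for good 1: complements.

complements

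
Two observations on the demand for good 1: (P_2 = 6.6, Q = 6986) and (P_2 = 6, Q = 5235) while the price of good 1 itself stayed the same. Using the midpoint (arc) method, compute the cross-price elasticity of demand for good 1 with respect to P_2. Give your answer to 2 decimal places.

3.01

ΔQ_1 = 5235 − 6986 = -1751; ΔP_2 = 6 − 6.6 = -0.6.
Midpoints: Q̄_1 = 6110.5, P̄_2 = 6.30.
ε = (ΔQ_1/Q̄_1)/(ΔP_2/P̄_2) = (-1751/6110.5)/(-0.6/6.30) ≈ 3.01.
ε > 0: good 1 and good 2 are substitutes.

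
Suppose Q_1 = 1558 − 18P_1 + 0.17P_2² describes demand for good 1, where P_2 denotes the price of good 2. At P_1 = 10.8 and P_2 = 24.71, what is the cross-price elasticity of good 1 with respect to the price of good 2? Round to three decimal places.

0.141

At P_1 = 10.8 and P_2 = 24.71: Q_1 = 1467.399.
∂Q_1/∂P_2 = 0.34P_2 = 0.34(24.71) = 8.4014.
ε = (∂Q_1/∂P_2)(P_2/Q_1) = 8.4014 × (24.71/1467.399) ≈ 0.141.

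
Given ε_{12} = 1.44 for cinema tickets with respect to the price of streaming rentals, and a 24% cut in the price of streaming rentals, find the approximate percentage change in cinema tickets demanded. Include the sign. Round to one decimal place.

%ΔQ ≈ ε × %ΔP of streaming rentals = 1.44 × (-24%) = -34.6%.
Demand for cinema tickets falls by about 34.6%.

-34.6%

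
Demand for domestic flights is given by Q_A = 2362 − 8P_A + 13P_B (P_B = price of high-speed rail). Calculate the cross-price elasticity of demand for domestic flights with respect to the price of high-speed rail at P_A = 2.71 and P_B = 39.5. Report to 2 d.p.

0.18

At P_A = 2.71 and P_B = 39.5: Q_A = 2853.82.
∂Q_A/∂P_B = 13.
ε = (∂Q_A/∂P_B)(P_B/Q_A) = 13 × (39.5/2853.82) ≈ 0.18.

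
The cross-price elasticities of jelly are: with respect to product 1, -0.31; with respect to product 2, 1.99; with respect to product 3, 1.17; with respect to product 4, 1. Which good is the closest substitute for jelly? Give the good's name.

product 2

Substitutes have ε > 0. Among the positive values, 1.99 (product 2) is largest.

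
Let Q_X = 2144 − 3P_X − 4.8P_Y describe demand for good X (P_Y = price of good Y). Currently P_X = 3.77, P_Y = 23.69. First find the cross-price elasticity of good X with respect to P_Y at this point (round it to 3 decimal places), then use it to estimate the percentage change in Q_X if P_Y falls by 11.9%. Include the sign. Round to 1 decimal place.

0.7%

At P_X = 3.77, P_Y = 23.69: Q_X = 2018.978.
∂Q_X/∂P_Y = -4.8.
ε = (∂Q_X/∂P_Y)(P_Y/Q_X) = -4.8000 × 23.69/2018.978 ≈ -0.056.
%ΔQ_X ≈ ε × %ΔP_Y = -0.056 × (-11.9%) = 0.7%.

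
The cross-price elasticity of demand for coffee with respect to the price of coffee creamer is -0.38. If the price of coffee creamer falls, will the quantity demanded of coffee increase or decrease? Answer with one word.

ε < 0 and the price of coffee creamer falls, so the quantity of coffee moves in the opposite direction: it increases.

increase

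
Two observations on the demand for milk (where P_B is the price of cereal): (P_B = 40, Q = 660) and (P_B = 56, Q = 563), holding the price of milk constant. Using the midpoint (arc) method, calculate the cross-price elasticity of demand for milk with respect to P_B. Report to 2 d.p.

-0.48

ΔQ_A = 563 − 660 = -97; ΔP_B = 56 − 40 = 16.
Midpoints: Q̄_A = 611.5, P̄_B = 48.00.
ε = (ΔQ_A/Q̄_A)/(ΔP_B/P̄_B) = (-97/611.5)/(16/48.00) ≈ -0.48.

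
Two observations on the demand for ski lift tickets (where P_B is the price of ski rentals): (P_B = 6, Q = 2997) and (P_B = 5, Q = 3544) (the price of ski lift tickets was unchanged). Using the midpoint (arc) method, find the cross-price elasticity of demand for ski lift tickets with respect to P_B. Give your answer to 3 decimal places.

ΔQ_A = 3544 − 2997 = 547; ΔP_B = 5 − 6 = -1.
Midpoints: Q̄_A = 3270.5, P̄_B = 5.50.
ε = (ΔQ_A/Q̄_A)/(ΔP_B/P̄_B) = (547/3270.5)/(-1/5.50) ≈ -0.920.
ε < 0: ski lift tickets and ski rentals are complements.

-0.920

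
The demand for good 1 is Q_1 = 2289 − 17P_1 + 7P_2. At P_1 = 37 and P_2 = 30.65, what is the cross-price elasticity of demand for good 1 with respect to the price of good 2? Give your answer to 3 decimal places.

At P_1 = 37 and P_2 = 30.65: Q_1 = 1874.55.
∂Q_1/∂P_2 = 7.
ε = (∂Q_1/∂P_2)(P_2/Q_1) = 7 × (30.65/1874.55) ≈ 0.114.
Since ε > 0, good 1 and good 2 are substitutes.

0.114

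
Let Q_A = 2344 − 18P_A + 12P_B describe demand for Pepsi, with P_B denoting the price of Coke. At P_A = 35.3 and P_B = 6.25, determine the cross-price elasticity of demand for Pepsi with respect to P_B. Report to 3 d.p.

0.042

At P_A = 35.3 and P_B = 6.25: Q_A = 1783.6.
∂Q_A/∂P_B = 12.
ε = (∂Q_A/∂P_B)(P_B/Q_A) = 12 × (6.25/1783.6) ≈ 0.042.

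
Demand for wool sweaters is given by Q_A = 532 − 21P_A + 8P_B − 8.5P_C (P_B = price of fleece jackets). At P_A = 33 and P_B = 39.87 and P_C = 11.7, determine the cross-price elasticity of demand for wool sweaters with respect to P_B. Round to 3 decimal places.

5.451

At P_A = 33 and P_B = 39.87 and P_C = 11.7: Q_A = 58.51.
∂Q_A/∂P_B = 8.
ε = (∂Q_A/∂P_B)(P_B/Q_A) = 8 × (39.87/58.51) ≈ 5.451.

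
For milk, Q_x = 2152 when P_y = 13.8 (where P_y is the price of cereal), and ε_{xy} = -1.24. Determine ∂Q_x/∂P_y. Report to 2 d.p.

-193.37

ε = (∂Q_x/∂P_y)·(P_y/Q_x) ⇒ ∂Q_x/∂P_y = ε·Q_x/P_y = -1.24 × 2152/13.8 ≈ -193.37.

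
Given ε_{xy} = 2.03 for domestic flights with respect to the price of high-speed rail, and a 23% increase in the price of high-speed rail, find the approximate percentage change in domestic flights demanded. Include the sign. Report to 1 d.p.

%ΔQ ≈ ε × %ΔP of high-speed rail = 2.03 × (23%) = 46.7%.

46.7%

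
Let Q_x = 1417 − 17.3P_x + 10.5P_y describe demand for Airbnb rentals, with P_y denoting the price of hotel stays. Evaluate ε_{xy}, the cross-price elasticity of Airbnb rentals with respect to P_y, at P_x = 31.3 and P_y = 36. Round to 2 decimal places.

At P_x = 31.3 and P_y = 36: Q_x = 1253.51.
∂Q_x/∂P_y = 10.5.
ε = (∂Q_x/∂P_y)(P_y/Q_x) = 10.5 × (36/1253.51) ≈ 0.30.
Since ε > 0, Airbnb rentals and hotel stays are substitutes.

0.30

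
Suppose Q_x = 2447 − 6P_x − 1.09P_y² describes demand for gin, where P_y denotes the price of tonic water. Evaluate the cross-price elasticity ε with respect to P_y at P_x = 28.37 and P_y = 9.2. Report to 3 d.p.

-0.084

At P_x = 28.37 and P_y = 9.2: Q_x = 2184.522.
∂Q_x/∂P_y = -2.18P_y = -2.18(9.2) = -20.0560.
ε = (∂Q_x/∂P_y)(P_y/Q_x) = -20.0560 × (9.2/2184.522) ≈ -0.084.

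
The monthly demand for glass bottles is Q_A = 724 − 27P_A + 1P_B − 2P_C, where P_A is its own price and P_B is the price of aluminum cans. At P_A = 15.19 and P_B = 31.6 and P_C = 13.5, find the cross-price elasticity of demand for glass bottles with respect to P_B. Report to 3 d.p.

0.099

At P_A = 15.19 and P_B = 31.6 and P_C = 13.5: Q_A = 318.47.
∂Q_A/∂P_B = 1.
ε = (∂Q_A/∂P_B)(P_B/Q_A) = 1 × (31.6/318.47) ≈ 0.099.
Since ε > 0, glass bottles and aluminum cans are substitutes.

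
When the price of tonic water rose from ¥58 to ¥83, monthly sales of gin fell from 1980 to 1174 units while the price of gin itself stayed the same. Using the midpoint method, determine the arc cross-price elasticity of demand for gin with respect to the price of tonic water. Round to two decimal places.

ΔQ_A = 1174 − 1980 = -806; ΔP_B = 83 − 58 = 25.
Midpoints: Q̄_A = 1577.0, P̄_B = 70.50.
ε = (ΔQ_A/Q̄_A)/(ΔP_B/P̄_B) = (-806/1577.0)/(25/70.50) ≈ -1.44.
ε < 0: gin and tonic water are complements.

-1.44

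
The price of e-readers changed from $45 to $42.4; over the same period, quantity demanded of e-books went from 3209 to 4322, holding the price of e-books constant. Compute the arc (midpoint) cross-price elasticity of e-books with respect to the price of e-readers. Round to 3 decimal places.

-4.968

ΔQ_A = 4322 − 3209 = 1113; ΔP_B = 42.4 − 45 = -2.6.
Midpoints: Q̄_A = 3765.5, P̄_B = 43.70.
ε = (ΔQ_A/Q̄_A)/(ΔP_B/P̄_B) = (1113/3765.5)/(-2.6/43.70) ≈ -4.968.
ε < 0: e-books and e-readers are complements.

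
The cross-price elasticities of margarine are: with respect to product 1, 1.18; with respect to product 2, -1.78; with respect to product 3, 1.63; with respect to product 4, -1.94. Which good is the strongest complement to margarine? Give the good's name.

product 4

Complements have ε < 0. The most negative value is -1.94 (product 4).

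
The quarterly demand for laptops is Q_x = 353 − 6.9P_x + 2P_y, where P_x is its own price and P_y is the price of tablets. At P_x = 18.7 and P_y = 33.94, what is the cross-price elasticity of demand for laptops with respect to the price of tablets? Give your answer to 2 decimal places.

0.23

At P_x = 18.7 and P_y = 33.94: Q_x = 291.85.
∂Q_x/∂P_y = 2.
ε = (∂Q_x/∂P_y)(P_y/Q_x) = 2 × (33.94/291.85) ≈ 0.23.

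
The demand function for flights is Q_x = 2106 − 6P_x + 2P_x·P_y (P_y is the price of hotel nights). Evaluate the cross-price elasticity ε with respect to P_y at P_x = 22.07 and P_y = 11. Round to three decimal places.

0.197

At P_x = 22.07 and P_y = 11: Q_x = 2459.12.
∂Q_x/∂P_y = 2P_x = 2(22.07) = 44.1400.
ε = (∂Q_x/∂P_y)(P_y/Q_x) = 44.1400 × (11/2459.12) ≈ 0.197.
ε > 0: substitutes.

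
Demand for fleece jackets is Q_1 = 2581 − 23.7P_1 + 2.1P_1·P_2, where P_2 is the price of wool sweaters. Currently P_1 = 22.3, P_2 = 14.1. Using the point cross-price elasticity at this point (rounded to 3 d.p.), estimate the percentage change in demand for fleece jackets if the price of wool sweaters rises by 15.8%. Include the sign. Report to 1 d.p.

3.8%

At P_1 = 22.3, P_2 = 14.1: Q_1 = 2712.793.
∂Q_1/∂P_2 = 2.1P_1 = 46.8300.
ε = (∂Q_1/∂P_2)(P_2/Q_1) = 46.8300 × 14.1/2712.793 ≈ 0.243.
%ΔQ_1 ≈ ε × %ΔP_2 = 0.243 × (15.8%) = 3.8%.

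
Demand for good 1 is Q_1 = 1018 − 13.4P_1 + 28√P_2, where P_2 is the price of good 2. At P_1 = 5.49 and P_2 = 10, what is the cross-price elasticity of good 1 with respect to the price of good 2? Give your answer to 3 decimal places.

At P_1 = 5.49 and P_2 = 10: Q_1 = 1032.978.
∂Q_1/∂P_2 = 28/(2√P_2) = 28/(2√10) = 4.4272.
ε = (∂Q_1/∂P_2)(P_2/Q_1) = 4.4272 × (10/1032.978) ≈ 0.043.
ε > 0: substitutes.

0.043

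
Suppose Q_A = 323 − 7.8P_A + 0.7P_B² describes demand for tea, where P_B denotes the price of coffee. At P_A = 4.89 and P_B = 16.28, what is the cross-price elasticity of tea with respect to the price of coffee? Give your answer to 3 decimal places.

At P_A = 4.89 and P_B = 16.28: Q_A = 470.385.
∂Q_A/∂P_B = 1.4P_B = 1.4(16.28) = 22.7920.
ε = (∂Q_A/∂P_B)(P_B/Q_A) = 22.7920 × (16.28/470.385) ≈ 0.789.
ε > 0: substitutes.

0.789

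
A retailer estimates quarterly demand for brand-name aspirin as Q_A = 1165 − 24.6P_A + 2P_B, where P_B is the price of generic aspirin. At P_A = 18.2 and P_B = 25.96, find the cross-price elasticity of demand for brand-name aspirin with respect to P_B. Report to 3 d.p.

0.067

At P_A = 18.2 and P_B = 25.96: Q_A = 769.2.
∂Q_A/∂P_B = 2.
ε = (∂Q_A/∂P_B)(P_B/Q_A) = 2 × (25.96/769.2) ≈ 0.067.
Since ε > 0, brand-name aspirin and generic aspirin are substitutes.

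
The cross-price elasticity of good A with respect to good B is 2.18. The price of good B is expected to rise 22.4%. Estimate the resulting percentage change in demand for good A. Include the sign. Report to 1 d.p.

48.8%

%ΔQ ≈ ε × %ΔP of good B = 2.18 × (22.4%) = 48.8%.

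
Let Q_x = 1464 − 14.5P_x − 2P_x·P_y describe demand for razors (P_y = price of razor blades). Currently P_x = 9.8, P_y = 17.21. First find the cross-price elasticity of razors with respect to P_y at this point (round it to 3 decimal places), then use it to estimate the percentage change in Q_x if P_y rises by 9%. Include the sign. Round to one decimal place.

-3.1%

At P_x = 9.8, P_y = 17.21: Q_x = 984.584.
∂Q_x/∂P_y = -2P_x = -19.6000.
ε = (∂Q_x/∂P_y)(P_y/Q_x) = -19.6000 × 17.21/984.584 ≈ -0.343.
%ΔQ_x ≈ ε × %ΔP_y = -0.343 × (9%) = -3.1%.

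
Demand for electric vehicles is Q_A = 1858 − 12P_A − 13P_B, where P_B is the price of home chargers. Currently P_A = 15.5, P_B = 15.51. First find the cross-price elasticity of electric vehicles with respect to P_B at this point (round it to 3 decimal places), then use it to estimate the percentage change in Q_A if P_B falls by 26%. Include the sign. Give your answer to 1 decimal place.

At P_A = 15.5, P_B = 15.51: Q_A = 1470.37.
∂Q_A/∂P_B = -13.
ε = (∂Q_A/∂P_B)(P_B/Q_A) = -13.0000 × 15.51/1470.37 ≈ -0.137.
%ΔQ_A ≈ ε × %ΔP_B = -0.137 × (-26%) = 3.6%.

3.6%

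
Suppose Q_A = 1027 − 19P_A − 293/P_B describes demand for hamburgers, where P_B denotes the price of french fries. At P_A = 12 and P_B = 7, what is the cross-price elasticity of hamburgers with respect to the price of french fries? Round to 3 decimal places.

0.055

At P_A = 12 and P_B = 7: Q_A = 757.143.
∂Q_A/∂P_B = 293/P_B² = 5.9796.
ε = (∂Q_A/∂P_B)(P_B/Q_A) = 5.9796 × (7/757.143) ≈ 0.055.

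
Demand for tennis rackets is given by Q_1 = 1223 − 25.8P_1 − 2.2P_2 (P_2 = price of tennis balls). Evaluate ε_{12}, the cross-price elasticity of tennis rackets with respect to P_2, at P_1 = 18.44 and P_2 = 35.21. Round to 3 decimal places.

-0.116

At P_1 = 18.44 and P_2 = 35.21: Q_1 = 669.786.
∂Q_1/∂P_2 = -2.2.
ε = (∂Q_1/∂P_2)(P_2/Q_1) = -2.2 × (35.21/669.786) ≈ -0.116.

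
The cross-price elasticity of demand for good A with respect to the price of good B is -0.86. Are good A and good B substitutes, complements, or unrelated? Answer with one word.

complements

ε = -0.86 < 0, so a higher price of good B lowers demand for good A: complements.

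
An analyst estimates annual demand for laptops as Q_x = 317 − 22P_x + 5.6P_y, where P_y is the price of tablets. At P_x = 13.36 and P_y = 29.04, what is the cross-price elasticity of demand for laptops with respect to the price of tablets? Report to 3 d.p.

At P_x = 13.36 and P_y = 29.04: Q_x = 185.704.
∂Q_x/∂P_y = 5.6.
ε = (∂Q_x/∂P_y)(P_y/Q_x) = 5.6 × (29.04/185.704) ≈ 0.876.
Since ε > 0, laptops and tablets are substitutes.

0.876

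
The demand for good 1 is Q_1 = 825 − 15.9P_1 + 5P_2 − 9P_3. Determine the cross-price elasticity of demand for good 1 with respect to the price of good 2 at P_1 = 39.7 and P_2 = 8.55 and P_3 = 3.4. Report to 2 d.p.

0.21

At P_1 = 39.7 and P_2 = 8.55 and P_3 = 3.4: Q_1 = 205.92.
∂Q_1/∂P_2 = 5.
ε = (∂Q_1/∂P_2)(P_2/Q_1) = 5 × (8.55/205.92) ≈ 0.21.
Since ε > 0, good 1 and good 2 are substitutes.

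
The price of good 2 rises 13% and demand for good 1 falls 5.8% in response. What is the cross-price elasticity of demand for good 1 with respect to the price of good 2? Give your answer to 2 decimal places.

-0.45

ε = (%ΔQ of good 1) / (%ΔP of good 2) = (-5.8%) / (13%) ≈ -0.45.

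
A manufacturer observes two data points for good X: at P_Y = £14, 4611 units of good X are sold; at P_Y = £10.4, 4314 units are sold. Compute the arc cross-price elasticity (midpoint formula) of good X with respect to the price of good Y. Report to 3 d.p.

ΔQ_X = 4314 − 4611 = -297; ΔP_Y = 10.4 − 14 = -3.6.
Midpoints: Q̄_X = 4462.5, P̄_Y = 12.20.
ε = (ΔQ_X/Q̄_X)/(ΔP_Y/P̄_Y) = (-297/4462.5)/(-3.6/12.20) ≈ 0.226.

0.226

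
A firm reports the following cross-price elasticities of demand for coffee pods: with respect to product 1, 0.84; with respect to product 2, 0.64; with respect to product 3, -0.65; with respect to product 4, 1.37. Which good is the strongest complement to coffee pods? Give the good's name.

product 3

Complements have ε < 0. The most negative value is -0.65 (product 3).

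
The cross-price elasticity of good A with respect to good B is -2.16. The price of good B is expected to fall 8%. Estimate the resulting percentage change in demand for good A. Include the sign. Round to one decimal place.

%ΔQ ≈ ε × %ΔP of good B = -2.16 × (-8%) = 17.3%.

17.3%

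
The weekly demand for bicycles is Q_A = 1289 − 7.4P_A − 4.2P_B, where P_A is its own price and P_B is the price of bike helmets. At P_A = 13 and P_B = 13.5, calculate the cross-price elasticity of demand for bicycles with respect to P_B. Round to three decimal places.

At P_A = 13 and P_B = 13.5: Q_A = 1136.1.
∂Q_A/∂P_B = -4.2.
ε = (∂Q_A/∂P_B)(P_B/Q_A) = -4.2 × (13.5/1136.1) ≈ -0.050.

-0.050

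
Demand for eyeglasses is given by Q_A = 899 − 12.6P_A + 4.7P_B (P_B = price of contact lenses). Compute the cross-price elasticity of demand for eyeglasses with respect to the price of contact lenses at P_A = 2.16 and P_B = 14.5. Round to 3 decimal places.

0.073

At P_A = 2.16 and P_B = 14.5: Q_A = 939.934.
∂Q_A/∂P_B = 4.7.
ε = (∂Q_A/∂P_B)(P_B/Q_A) = 4.7 × (14.5/939.934) ≈ 0.073.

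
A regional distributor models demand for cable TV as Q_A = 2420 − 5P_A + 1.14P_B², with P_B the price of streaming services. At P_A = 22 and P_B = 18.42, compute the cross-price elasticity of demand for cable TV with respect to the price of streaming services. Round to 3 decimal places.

At P_A = 22 and P_B = 18.42: Q_A = 2696.798.
∂Q_A/∂P_B = 2.28P_B = 2.28(18.42) = 41.9976.
ε = (∂Q_A/∂P_B)(P_B/Q_A) = 41.9976 × (18.42/2696.798) ≈ 0.287.

0.287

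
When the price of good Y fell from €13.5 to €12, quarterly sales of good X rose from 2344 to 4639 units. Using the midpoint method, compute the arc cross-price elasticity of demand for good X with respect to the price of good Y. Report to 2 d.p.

-5.59

ΔQ_X = 4639 − 2344 = 2295; ΔP_Y = 12 − 13.5 = -1.5.
Midpoints: Q̄_X = 3491.5, P̄_Y = 12.75.
ε = (ΔQ_X/Q̄_X)/(ΔP_Y/P̄_Y) = (2295/3491.5)/(-1.5/12.75) ≈ -5.59.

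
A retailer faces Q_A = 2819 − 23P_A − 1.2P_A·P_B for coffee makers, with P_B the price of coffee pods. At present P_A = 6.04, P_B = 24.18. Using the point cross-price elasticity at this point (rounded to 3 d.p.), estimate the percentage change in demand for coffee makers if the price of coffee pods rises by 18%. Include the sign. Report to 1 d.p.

-1.3%

At P_A = 6.04, P_B = 24.18: Q_A = 2504.823.
∂Q_A/∂P_B = -1.2P_A = -7.2480.
ε = (∂Q_A/∂P_B)(P_B/Q_A) = -7.2480 × 24.18/2504.823 ≈ -0.070.
%ΔQ_A ≈ ε × %ΔP_B = -0.070 × (18%) = -1.3%.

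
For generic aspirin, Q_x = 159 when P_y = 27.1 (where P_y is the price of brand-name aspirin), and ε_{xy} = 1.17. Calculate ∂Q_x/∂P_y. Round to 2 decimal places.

ε = (∂Q_x/∂P_y)·(P_y/Q_x) ⇒ ∂Q_x/∂P_y = ε·Q_x/P_y = 1.17 × 159/27.1 ≈ 6.86.

6.86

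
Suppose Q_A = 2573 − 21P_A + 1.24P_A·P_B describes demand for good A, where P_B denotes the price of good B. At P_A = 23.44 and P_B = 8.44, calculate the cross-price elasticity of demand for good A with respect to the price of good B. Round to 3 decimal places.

0.105

At P_A = 23.44 and P_B = 8.44: Q_A = 2326.074.
∂Q_A/∂P_B = 1.24P_A = 1.24(23.44) = 29.0656.
ε = (∂Q_A/∂P_B)(P_B/Q_A) = 29.0656 × (8.44/2326.074) ≈ 0.105.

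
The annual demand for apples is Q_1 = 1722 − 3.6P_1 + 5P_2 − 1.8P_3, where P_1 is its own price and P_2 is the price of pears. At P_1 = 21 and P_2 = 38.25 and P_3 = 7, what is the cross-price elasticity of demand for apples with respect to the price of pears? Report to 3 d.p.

At P_1 = 21 and P_2 = 38.25 and P_3 = 7: Q_1 = 1825.05.
∂Q_1/∂P_2 = 5.
ε = (∂Q_1/∂P_2)(P_2/Q_1) = 5 × (38.25/1825.05) ≈ 0.105.
Since ε > 0, apples and pears are substitutes.

0.105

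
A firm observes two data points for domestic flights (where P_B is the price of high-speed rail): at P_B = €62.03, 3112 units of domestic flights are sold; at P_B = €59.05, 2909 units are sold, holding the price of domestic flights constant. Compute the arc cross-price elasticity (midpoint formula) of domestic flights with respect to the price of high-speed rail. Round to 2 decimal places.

ΔQ_A = 2909 − 3112 = -203; ΔP_B = 59.05 − 62.03 = -2.98.
Midpoints: Q̄_A = 3010.5, P̄_B = 60.54.
ε = (ΔQ_A/Q̄_A)/(ΔP_B/P̄_B) = (-203/3010.5)/(-2.98/60.54) ≈ 1.37.
ε > 0: domestic flights and high-speed rail are substitutes.

1.37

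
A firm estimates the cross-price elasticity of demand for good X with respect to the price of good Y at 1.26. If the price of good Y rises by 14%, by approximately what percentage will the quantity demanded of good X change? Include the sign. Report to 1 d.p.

17.6%

%ΔQ ≈ ε × %ΔP of good Y = 1.26 × (14%) = 17.6%.
Demand for good X rises by about 17.6%.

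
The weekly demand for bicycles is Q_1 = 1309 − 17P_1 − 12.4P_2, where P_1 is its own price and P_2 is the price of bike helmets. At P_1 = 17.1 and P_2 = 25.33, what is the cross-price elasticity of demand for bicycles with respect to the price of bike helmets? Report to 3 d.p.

At P_1 = 17.1 and P_2 = 25.33: Q_1 = 704.208.
∂Q_1/∂P_2 = -12.4.
ε = (∂Q_1/∂P_2)(P_2/Q_1) = -12.4 × (25.33/704.208) ≈ -0.446.

-0.446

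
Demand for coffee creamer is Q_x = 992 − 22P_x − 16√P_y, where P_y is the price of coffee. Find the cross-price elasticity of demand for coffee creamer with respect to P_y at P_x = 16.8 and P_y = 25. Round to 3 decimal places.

At P_x = 16.8 and P_y = 25: Q_x = 542.4.
∂Q_x/∂P_y = -16/(2√P_y) = -16/(2√25) = -1.6000.
ε = (∂Q_x/∂P_y)(P_y/Q_x) = -1.6000 × (25/542.4) ≈ -0.074.

-0.074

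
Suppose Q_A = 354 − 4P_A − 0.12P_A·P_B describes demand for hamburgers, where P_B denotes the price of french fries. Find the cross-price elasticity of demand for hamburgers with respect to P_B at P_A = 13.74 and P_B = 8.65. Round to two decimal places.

At P_A = 13.74 and P_B = 8.65: Q_A = 284.778.
∂Q_A/∂P_B = -0.12P_A = -0.12(13.74) = -1.6488.
ε = (∂Q_A/∂P_B)(P_B/Q_A) = -1.6488 × (8.65/284.778) ≈ -0.05.
ε < 0: complements.

-0.05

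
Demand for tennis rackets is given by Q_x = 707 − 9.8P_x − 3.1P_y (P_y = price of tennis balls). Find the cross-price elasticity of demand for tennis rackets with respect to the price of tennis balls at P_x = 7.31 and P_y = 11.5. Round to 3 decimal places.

-0.059

At P_x = 7.31 and P_y = 11.5: Q_x = 599.712.
∂Q_x/∂P_y = -3.1.
ε = (∂Q_x/∂P_y)(P_y/Q_x) = -3.1 × (11.5/599.712) ≈ -0.059.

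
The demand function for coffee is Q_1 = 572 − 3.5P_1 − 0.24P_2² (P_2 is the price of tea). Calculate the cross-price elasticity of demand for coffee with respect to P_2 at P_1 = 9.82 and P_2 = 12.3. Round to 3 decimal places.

-0.145

At P_1 = 9.82 and P_2 = 12.3: Q_1 = 501.320.
∂Q_1/∂P_2 = -0.48P_2 = -0.48(12.3) = -5.9040.
ε = (∂Q_1/∂P_2)(P_2/Q_1) = -5.9040 × (12.3/501.320) ≈ -0.145.
ε < 0: complements.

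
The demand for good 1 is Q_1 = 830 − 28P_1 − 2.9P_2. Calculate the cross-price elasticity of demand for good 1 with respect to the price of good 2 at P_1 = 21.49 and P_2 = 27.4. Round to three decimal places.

At P_1 = 21.49 and P_2 = 27.4: Q_1 = 148.82.
∂Q_1/∂P_2 = -2.9.
ε = (∂Q_1/∂P_2)(P_2/Q_1) = -2.9 × (27.4/148.82) ≈ -0.534.

-0.534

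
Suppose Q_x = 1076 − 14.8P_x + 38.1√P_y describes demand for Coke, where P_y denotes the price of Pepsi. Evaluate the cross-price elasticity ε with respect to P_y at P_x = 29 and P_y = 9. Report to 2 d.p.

At P_x = 29 and P_y = 9: Q_x = 761.1.
∂Q_x/∂P_y = 38.1/(2√P_y) = 38.1/(2√9) = 6.3500.
ε = (∂Q_x/∂P_y)(P_y/Q_x) = 6.3500 × (9/761.1) ≈ 0.08.
ε > 0: substitutes.

0.08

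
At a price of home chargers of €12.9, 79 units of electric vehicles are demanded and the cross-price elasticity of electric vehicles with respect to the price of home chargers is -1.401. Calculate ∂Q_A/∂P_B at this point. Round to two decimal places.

-8.58

ε = (∂Q_A/∂P_B)·(P_B/Q_A) ⇒ ∂Q_A/∂P_B = ε·Q_A/P_B = -1.401 × 79/12.9 ≈ -8.58.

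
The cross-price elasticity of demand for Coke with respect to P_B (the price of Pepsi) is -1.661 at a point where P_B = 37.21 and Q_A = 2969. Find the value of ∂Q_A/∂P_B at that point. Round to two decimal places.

ε = (∂Q_A/∂P_B)·(P_B/Q_A) ⇒ ∂Q_A/∂P_B = ε·Q_A/P_B = -1.661 × 2969/37.21 ≈ -132.53.

-132.53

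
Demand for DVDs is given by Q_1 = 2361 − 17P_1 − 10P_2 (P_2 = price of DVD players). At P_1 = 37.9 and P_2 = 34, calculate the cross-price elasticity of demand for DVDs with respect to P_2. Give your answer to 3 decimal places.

At P_1 = 37.9 and P_2 = 34: Q_1 = 1376.7.
∂Q_1/∂P_2 = -10.
ε = (∂Q_1/∂P_2)(P_2/Q_1) = -10 × (34/1376.7) ≈ -0.247.
Since ε < 0, DVDs and DVD players are complements.

-0.247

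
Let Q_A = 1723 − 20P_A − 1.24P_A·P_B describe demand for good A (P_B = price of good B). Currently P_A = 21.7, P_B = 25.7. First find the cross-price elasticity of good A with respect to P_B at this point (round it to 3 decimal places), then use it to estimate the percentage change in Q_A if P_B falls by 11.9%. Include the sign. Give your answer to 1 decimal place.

13.8%

At P_A = 21.7, P_B = 25.7: Q_A = 597.464.
∂Q_A/∂P_B = -1.24P_A = -26.9080.
ε = (∂Q_A/∂P_B)(P_B/Q_A) = -26.9080 × 25.7/597.464 ≈ -1.157.
%ΔQ_A ≈ ε × %ΔP_B = -1.157 × (-11.9%) = 13.8%.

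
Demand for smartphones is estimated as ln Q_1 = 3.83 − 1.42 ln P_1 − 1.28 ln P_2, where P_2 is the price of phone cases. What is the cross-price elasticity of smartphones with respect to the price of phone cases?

In a log-linear (constant-elasticity) demand function, the coefficient on ln P_2 is the cross-price elasticity.
ε = -1.28. Negative, so smartphones and phone cases are complements.

-1.28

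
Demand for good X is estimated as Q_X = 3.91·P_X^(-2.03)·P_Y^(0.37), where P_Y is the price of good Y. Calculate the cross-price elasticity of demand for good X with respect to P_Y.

0.37

In a log-linear (constant-elasticity) demand function, the coefficient on the exponent of P_Y is the cross-price elasticity.
ε = 0.37. Positive, so good X and good Y are substitutes.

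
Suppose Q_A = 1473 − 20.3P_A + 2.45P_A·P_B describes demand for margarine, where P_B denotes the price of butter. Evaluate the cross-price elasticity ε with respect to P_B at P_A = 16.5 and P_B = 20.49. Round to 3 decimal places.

0.421

At P_A = 16.5 and P_B = 20.49: Q_A = 1966.358.
∂Q_A/∂P_B = 2.45P_A = 2.45(16.5) = 40.4250.
ε = (∂Q_A/∂P_B)(P_B/Q_A) = 40.4250 × (20.49/1966.358) ≈ 0.421.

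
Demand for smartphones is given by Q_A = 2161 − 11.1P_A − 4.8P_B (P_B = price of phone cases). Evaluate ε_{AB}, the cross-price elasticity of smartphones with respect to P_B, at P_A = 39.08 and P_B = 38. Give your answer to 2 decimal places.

At P_A = 39.08 and P_B = 38: Q_A = 1544.812.
∂Q_A/∂P_B = -4.8.
ε = (∂Q_A/∂P_B)(P_B/Q_A) = -4.8 × (38/1544.812) ≈ -0.12.
Since ε < 0, smartphones and phone cases are complements.

-0.12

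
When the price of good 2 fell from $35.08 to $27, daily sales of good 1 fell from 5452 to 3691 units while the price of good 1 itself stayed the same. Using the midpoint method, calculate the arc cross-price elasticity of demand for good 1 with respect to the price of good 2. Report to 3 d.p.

ΔQ_1 = 3691 − 5452 = -1761; ΔP_2 = 27 − 35.08 = -8.08.
Midpoints: Q̄_1 = 4571.5, P̄_2 = 31.04.
ε = (ΔQ_1/Q̄_1)/(ΔP_2/P̄_2) = (-1761/4571.5)/(-8.08/31.04) ≈ 1.480.

1.480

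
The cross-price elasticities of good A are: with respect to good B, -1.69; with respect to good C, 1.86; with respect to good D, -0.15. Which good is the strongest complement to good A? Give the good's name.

Complements have ε < 0. The most negative value is -1.69 (good B).

good B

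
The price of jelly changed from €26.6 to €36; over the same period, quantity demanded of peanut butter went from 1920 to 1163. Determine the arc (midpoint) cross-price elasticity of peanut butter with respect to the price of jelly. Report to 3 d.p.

ΔQ_A = 1163 − 1920 = -757; ΔP_B = 36 − 26.6 = 9.4.
Midpoints: Q̄_A = 1541.5, P̄_B = 31.30.
ε = (ΔQ_A/Q̄_A)/(ΔP_B/P̄_B) = (-757/1541.5)/(9.4/31.30) ≈ -1.635.

-1.635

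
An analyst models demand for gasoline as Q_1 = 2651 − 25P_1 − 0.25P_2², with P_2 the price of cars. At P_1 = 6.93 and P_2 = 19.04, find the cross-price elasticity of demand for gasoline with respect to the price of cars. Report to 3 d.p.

At P_1 = 6.93 and P_2 = 19.04: Q_1 = 2387.120.
∂Q_1/∂P_2 = -0.5P_2 = -0.5(19.04) = -9.5200.
ε = (∂Q_1/∂P_2)(P_2/Q_1) = -9.5200 × (19.04/2387.120) ≈ -0.076.

-0.076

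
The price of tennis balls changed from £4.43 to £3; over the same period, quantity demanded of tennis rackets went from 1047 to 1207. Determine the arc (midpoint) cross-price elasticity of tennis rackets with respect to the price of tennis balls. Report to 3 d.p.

-0.369

ΔQ_A = 1207 − 1047 = 160; ΔP_B = 3 − 4.43 = -1.43.
Midpoints: Q̄_A = 1127.0, P̄_B = 3.71.
ε = (ΔQ_A/Q̄_A)/(ΔP_B/P̄_B) = (160/1127.0)/(-1.43/3.71) ≈ -0.369.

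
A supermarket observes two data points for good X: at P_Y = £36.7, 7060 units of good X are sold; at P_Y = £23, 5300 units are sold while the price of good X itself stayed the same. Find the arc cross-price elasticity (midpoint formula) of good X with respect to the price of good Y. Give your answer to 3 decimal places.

0.621

ΔQ_X = 5300 − 7060 = -1760; ΔP_Y = 23 − 36.7 = -13.7.
Midpoints: Q̄_X = 6180.0, P̄_Y = 29.85.
ε = (ΔQ_X/Q̄_X)/(ΔP_Y/P̄_Y) = (-1760/6180.0)/(-13.7/29.85) ≈ 0.621.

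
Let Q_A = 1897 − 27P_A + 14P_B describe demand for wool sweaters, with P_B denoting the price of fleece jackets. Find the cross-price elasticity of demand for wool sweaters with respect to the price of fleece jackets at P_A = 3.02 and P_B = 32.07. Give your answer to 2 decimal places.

0.20

At P_A = 3.02 and P_B = 32.07: Q_A = 2264.44.
∂Q_A/∂P_B = 14.
ε = (∂Q_A/∂P_B)(P_B/Q_A) = 14 × (32.07/2264.44) ≈ 0.20.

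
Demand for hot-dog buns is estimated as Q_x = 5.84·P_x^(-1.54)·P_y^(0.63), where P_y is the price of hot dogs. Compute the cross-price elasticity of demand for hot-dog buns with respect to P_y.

0.63

In a log-linear (constant-elasticity) demand function, the coefficient on the exponent of P_y is the cross-price elasticity.
ε = 0.63. Positive, so hot-dog buns and hot dogs are substitutes.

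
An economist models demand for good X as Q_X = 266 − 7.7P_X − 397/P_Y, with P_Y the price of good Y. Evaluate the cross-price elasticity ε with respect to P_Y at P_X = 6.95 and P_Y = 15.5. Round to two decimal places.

0.14

At P_X = 6.95 and P_Y = 15.5: Q_X = 186.872.
∂Q_X/∂P_Y = 397/P_Y² = 1.6524.
ε = (∂Q_X/∂P_Y)(P_Y/Q_X) = 1.6524 × (15.5/186.872) ≈ 0.14.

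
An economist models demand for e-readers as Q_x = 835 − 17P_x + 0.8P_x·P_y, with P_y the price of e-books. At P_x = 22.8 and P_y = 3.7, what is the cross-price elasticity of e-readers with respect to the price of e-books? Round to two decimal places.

0.13

At P_x = 22.8 and P_y = 3.7: Q_x = 514.888.
∂Q_x/∂P_y = 0.8P_x = 0.8(22.8) = 18.2400.
ε = (∂Q_x/∂P_y)(P_y/Q_x) = 18.2400 × (3.7/514.888) ≈ 0.13.
ε > 0: substitutes.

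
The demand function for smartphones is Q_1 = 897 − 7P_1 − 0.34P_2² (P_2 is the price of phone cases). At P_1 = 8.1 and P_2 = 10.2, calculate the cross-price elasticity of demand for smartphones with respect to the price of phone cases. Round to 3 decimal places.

At P_1 = 8.1 and P_2 = 10.2: Q_1 = 804.926.
∂Q_1/∂P_2 = -0.68P_2 = -0.68(10.2) = -6.9360.
ε = (∂Q_1/∂P_2)(P_2/Q_1) = -6.9360 × (10.2/804.926) ≈ -0.088.

-0.088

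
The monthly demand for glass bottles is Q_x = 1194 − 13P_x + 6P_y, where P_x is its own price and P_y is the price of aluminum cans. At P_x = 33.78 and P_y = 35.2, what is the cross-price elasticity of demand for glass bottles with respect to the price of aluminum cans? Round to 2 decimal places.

0.22

At P_x = 33.78 and P_y = 35.2: Q_x = 966.06.
∂Q_x/∂P_y = 6.
ε = (∂Q_x/∂P_y)(P_y/Q_x) = 6 × (35.2/966.06) ≈ 0.22.
Since ε > 0, glass bottles and aluminum cans are substitutes.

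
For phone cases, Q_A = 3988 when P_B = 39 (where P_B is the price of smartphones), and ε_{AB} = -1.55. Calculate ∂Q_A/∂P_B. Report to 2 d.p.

ε = (∂Q_A/∂P_B)·(P_B/Q_A) ⇒ ∂Q_A/∂P_B = ε·Q_A/P_B = -1.55 × 3988/39 ≈ -158.50.

-158.50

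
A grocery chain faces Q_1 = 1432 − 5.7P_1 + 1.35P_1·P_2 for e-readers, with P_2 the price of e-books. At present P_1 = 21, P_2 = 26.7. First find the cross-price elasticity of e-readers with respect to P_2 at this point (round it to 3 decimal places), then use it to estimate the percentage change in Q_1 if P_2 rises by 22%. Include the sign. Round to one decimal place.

At P_1 = 21, P_2 = 26.7: Q_1 = 2069.245.
∂Q_1/∂P_2 = 1.35P_1 = 28.3500.
ε = (∂Q_1/∂P_2)(P_2/Q_1) = 28.3500 × 26.7/2069.245 ≈ 0.366.
%ΔQ_1 ≈ ε × %ΔP_2 = 0.366 × (22%) = 8.1%.

8.1%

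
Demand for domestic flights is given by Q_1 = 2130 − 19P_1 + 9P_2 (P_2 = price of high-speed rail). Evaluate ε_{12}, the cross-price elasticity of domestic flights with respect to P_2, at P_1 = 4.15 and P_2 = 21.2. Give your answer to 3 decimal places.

At P_1 = 4.15 and P_2 = 21.2: Q_1 = 2241.95.
∂Q_1/∂P_2 = 9.
ε = (∂Q_1/∂P_2)(P_2/Q_1) = 9 × (21.2/2241.95) ≈ 0.085.
Since ε > 0, domestic flights and high-speed rail are substitutes.

0.085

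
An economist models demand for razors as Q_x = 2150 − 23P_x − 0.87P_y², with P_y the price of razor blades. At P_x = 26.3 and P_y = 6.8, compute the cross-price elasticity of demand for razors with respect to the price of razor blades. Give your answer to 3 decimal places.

At P_x = 26.3 and P_y = 6.8: Q_x = 1504.871.
∂Q_x/∂P_y = -1.74P_y = -1.74(6.8) = -11.8320.
ε = (∂Q_x/∂P_y)(P_y/Q_x) = -11.8320 × (6.8/1504.871) ≈ -0.053.
ε < 0: complements.

-0.053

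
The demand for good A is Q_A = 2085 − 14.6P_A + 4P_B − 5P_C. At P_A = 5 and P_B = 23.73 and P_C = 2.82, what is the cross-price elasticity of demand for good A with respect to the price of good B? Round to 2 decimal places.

0.05

At P_A = 5 and P_B = 23.73 and P_C = 2.82: Q_A = 2092.82.
∂Q_A/∂P_B = 4.
ε = (∂Q_A/∂P_B)(P_B/Q_A) = 4 × (23.73/2092.82) ≈ 0.05.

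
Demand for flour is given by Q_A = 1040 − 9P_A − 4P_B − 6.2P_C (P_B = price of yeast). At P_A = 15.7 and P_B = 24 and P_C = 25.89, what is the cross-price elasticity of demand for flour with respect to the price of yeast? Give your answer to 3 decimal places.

At P_A = 15.7 and P_B = 24 and P_C = 25.89: Q_A = 642.182.
∂Q_A/∂P_B = -4.
ε = (∂Q_A/∂P_B)(P_B/Q_A) = -4 × (24/642.182) ≈ -0.149.

-0.149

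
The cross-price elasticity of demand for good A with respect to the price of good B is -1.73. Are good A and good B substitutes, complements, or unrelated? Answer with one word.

ε = -1.73 < 0, so a higher price of good B lowers demand for good A: complements.

complements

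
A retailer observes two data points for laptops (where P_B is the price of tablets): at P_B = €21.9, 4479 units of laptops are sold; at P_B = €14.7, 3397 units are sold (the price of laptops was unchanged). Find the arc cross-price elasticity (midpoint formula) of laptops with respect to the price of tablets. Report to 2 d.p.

0.70

ΔQ_A = 3397 − 4479 = -1082; ΔP_B = 14.7 − 21.9 = -7.2.
Midpoints: Q̄_A = 3938.0, P̄_B = 18.30.
ε = (ΔQ_A/Q̄_A)/(ΔP_B/P̄_B) = (-1082/3938.0)/(-7.2/18.30) ≈ 0.70.
ε > 0: laptops and tablets are substitutes.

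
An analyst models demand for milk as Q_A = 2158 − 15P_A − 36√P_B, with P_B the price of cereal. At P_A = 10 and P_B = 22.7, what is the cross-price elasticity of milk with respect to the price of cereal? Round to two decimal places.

At P_A = 10 and P_B = 22.7: Q_A = 1836.480.
∂Q_A/∂P_B = -36/(2√P_B) = -36/(2√22.7) = -3.7780.
ε = (∂Q_A/∂P_B)(P_B/Q_A) = -3.7780 × (22.7/1836.480) ≈ -0.05.
ε < 0: complements.

-0.05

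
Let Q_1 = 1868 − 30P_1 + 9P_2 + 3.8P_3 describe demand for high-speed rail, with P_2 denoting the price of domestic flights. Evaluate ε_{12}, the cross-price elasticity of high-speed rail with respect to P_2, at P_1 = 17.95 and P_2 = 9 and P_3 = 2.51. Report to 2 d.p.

0.06

At P_1 = 17.95 and P_2 = 9 and P_3 = 2.51: Q_1 = 1420.038.
∂Q_1/∂P_2 = 9.
ε = (∂Q_1/∂P_2)(P_2/Q_1) = 9 × (9/1420.038) ≈ 0.06.
Since ε > 0, high-speed rail and domestic flights are substitutes.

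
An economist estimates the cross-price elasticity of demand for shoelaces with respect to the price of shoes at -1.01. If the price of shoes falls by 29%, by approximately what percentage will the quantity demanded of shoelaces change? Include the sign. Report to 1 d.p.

29.3%

%ΔQ ≈ ε × %ΔP of shoes = -1.01 × (-29%) = 29.3%.
Demand for shoelaces rises by about 29.3%.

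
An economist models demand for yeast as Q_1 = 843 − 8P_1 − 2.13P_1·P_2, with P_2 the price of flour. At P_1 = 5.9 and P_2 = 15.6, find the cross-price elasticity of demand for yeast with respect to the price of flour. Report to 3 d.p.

-0.327

At P_1 = 5.9 and P_2 = 15.6: Q_1 = 599.755.
∂Q_1/∂P_2 = -2.13P_1 = -2.13(5.9) = -12.5670.
ε = (∂Q_1/∂P_2)(P_2/Q_1) = -12.5670 × (15.6/599.755) ≈ -0.327.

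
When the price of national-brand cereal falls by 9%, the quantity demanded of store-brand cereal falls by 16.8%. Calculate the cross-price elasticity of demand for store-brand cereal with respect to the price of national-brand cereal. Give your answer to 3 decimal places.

ε = (%ΔQ of store-brand cereal) / (%ΔP of national-brand cereal) = (-16.8%) / (-9%) ≈ 1.867.

1.867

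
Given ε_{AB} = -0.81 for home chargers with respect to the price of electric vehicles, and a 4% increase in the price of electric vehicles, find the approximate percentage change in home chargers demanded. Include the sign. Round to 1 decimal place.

%ΔQ ≈ ε × %ΔP of electric vehicles = -0.81 × (4%) = -3.2%.
Demand for home chargers falls by about 3.2%.

-3.2%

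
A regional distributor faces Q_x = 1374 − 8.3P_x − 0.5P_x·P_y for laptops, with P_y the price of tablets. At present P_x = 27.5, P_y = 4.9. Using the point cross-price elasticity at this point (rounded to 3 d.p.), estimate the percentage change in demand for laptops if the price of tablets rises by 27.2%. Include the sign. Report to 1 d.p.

-1.7%

At P_x = 27.5, P_y = 4.9: Q_x = 1078.375.
∂Q_x/∂P_y = -0.5P_x = -13.7500.
ε = (∂Q_x/∂P_y)(P_y/Q_x) = -13.7500 × 4.9/1078.375 ≈ -0.062.
%ΔQ_x ≈ ε × %ΔP_y = -0.062 × (27.2%) = -1.7%.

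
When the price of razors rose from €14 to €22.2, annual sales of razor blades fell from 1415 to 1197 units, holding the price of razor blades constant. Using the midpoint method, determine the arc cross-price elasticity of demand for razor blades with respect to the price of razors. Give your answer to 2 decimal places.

-0.37

ΔQ_A = 1197 − 1415 = -218; ΔP_B = 22.2 − 14 = 8.2.
Midpoints: Q̄_A = 1306.0, P̄_B = 18.10.
ε = (ΔQ_A/Q̄_A)/(ΔP_B/P̄_B) = (-218/1306.0)/(8.2/18.10) ≈ -0.37.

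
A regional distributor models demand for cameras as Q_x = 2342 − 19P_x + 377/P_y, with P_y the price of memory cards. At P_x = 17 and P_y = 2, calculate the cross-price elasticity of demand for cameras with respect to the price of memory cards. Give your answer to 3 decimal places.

At P_x = 17 and P_y = 2: Q_x = 2207.5.
∂Q_x/∂P_y = −377/P_y² = -94.2500.
ε = (∂Q_x/∂P_y)(P_y/Q_x) = -94.2500 × (2/2207.5) ≈ -0.085.

-0.085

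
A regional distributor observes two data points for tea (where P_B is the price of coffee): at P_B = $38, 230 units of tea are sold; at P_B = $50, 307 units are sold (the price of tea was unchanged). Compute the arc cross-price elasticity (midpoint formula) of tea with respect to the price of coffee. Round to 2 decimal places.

ΔQ_A = 307 − 230 = 77; ΔP_B = 50 − 38 = 12.
Midpoints: Q̄_A = 268.5, P̄_B = 44.00.
ε = (ΔQ_A/Q̄_A)/(ΔP_B/P̄_B) = (77/268.5)/(12/44.00) ≈ 1.05.

1.05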